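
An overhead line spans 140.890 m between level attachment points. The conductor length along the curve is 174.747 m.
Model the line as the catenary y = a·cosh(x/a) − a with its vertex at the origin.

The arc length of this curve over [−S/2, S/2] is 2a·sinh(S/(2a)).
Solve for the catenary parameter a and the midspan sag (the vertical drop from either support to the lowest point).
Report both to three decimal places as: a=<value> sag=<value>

seed: a₀ = √(S³/(24(L−S))) = √(140.890³/(24·33.857)) = 58.666529
iter 1: u=1.200770  f(a)=+2.526e+00  f'(a)=-1.329e+00  a ← 58.666529 − (+2.526e+00/-1.329e+00) = 60.566820
iter 2: u=1.163096  f(a)=+1.279e-01  f'(a)=-1.198e+00  a ← 60.566820 − (+1.279e-01/-1.198e+00) = 60.673626
iter 3: u=1.161048  f(a)=+3.669e-04  f'(a)=-1.191e+00  a ← 60.673626 − (+3.669e-04/-1.191e+00) = 60.673934
iter 4: u=1.161042  f(a)=+3.036e-09  f'(a)=-1.191e+00  a ← 60.673934 − (+3.036e-09/-1.191e+00) = 60.673934
iter 5: u=1.161042  f(a)=+2.842e-14  f'(a)=-1.191e+00  a ← 60.673934 − (+2.842e-14/-1.191e+00) = 60.673934
converged: |Δa| < 1e-12 after 5 iterations
sag = a·(cosh(S/(2a)) − 1) = 60.673934·(cosh(1.161042) − 1) = 45.700192
T_max/T_min = cosh(S/(2a)) = 1.753210

a=60.674 sag=45.700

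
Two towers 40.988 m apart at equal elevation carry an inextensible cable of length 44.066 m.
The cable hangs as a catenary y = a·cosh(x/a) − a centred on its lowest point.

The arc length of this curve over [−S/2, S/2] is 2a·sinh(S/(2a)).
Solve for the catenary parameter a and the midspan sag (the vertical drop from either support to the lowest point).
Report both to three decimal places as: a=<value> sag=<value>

seed: a₀ = √(S³/(24(L−S))) = √(40.988³/(24·3.078)) = 30.531291
iter 1: u=0.671246  f(a)=+7.009e-02  f'(a)=-2.109e-01  a ← 30.531291 − (+7.009e-02/-2.109e-01) = 30.863696
iter 2: u=0.664016  f(a)=+1.161e-03  f'(a)=-2.039e-01  a ← 30.863696 − (+1.161e-03/-2.039e-01) = 30.869390
iter 3: u=0.663894  f(a)=+3.306e-07  f'(a)=-2.038e-01  a ← 30.869390 − (+3.306e-07/-2.038e-01) = 30.869391
iter 4: u=0.663894  f(a)=+2.132e-14  f'(a)=-2.038e-01  a ← 30.869391 − (+2.132e-14/-2.038e-01) = 30.869391
converged: |Δa| < 1e-12 after 4 iterations
sag = a·(cosh(S/(2a)) − 1) = 30.869391·(cosh(0.663894) − 1) = 7.056489
T_max/T_min = cosh(S/(2a)) = 1.228592

a=30.869 sag=7.056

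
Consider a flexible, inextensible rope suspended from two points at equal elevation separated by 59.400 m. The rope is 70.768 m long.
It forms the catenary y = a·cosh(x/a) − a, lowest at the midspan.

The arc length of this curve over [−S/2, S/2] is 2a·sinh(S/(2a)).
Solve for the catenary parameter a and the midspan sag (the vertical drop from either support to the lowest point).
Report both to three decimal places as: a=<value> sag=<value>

a=28.479 sag=16.942

seed: a₀ = √(S³/(24(L−S))) = √(59.400³/(24·11.368)) = 27.716093
iter 1: u=1.071580  f(a)=+6.708e-01  f'(a)=-9.185e-01  a ← 27.716093 − (+6.708e-01/-9.185e-01) = 28.446464
iter 2: u=1.044066  f(a)=+2.743e-02  f'(a)=-8.447e-01  a ← 28.446464 − (+2.743e-02/-8.447e-01) = 28.478937
iter 3: u=1.042876  f(a)=+5.020e-05  f'(a)=-8.416e-01  a ← 28.478937 − (+5.020e-05/-8.416e-01) = 28.478996
iter 4: u=1.042874  f(a)=+1.688e-10  f'(a)=-8.416e-01  a ← 28.478996 − (+1.688e-10/-8.416e-01) = 28.478996
iter 5: u=1.042874  f(a)=+0.000e+00  f'(a)=-8.416e-01  a ← 28.478996 − (+0.000e+00/-8.416e-01) = 28.478996
converged: |Δa| < 1e-12 after 5 iterations
sag = a·(cosh(S/(2a)) − 1) = 28.478996·(cosh(1.042874) − 1) = 16.942152
T_max/T_min = cosh(S/(2a)) = 1.594900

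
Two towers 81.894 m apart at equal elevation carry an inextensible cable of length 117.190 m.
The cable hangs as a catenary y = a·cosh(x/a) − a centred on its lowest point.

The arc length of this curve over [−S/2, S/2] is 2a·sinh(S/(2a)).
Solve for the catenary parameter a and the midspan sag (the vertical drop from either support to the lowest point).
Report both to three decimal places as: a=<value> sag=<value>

seed: a₀ = √(S³/(24(L−S))) = √(81.894³/(24·35.296)) = 25.463011
iter 1: u=1.608097  f(a)=+4.855e+00  f'(a)=-3.559e+00  a ← 25.463011 − (+4.855e+00/-3.559e+00) = 26.827277
iter 2: u=1.526320  f(a)=+4.175e-01  f'(a)=-2.971e+00  a ← 26.827277 − (+4.175e-01/-2.971e+00) = 26.967812
iter 3: u=1.518366  f(a)=+3.729e-03  f'(a)=-2.918e+00  a ← 26.967812 − (+3.729e-03/-2.918e+00) = 26.969090
iter 4: u=1.518294  f(a)=+3.033e-07  f'(a)=-2.917e+00  a ← 26.969090 − (+3.033e-07/-2.917e+00) = 26.969090
iter 5: u=1.518294  f(a)=+1.421e-14  f'(a)=-2.917e+00  a ← 26.969090 − (+1.421e-14/-2.917e+00) = 26.969090
converged: |Δa| < 1e-12 after 5 iterations
sag = a·(cosh(S/(2a)) − 1) = 26.969090·(cosh(1.518294) − 1) = 37.534444
T_max/T_min = cosh(S/(2a)) = 2.391758

a=26.969 sag=37.534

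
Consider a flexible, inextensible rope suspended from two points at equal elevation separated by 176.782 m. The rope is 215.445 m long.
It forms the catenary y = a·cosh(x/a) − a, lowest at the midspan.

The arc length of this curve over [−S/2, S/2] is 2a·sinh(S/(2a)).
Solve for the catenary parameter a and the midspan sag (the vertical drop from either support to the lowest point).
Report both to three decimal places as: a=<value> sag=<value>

a=79.576 sag=54.351

seed: a₀ = √(S³/(24(L−S))) = √(176.782³/(24·38.663)) = 77.162034
iter 1: u=1.145524  f(a)=+2.617e+00  f'(a)=-1.140e+00  a ← 77.162034 − (+2.617e+00/-1.140e+00) = 79.458160
iter 2: u=1.112422  f(a)=+1.214e-01  f'(a)=-1.036e+00  a ← 79.458160 − (+1.214e-01/-1.036e+00) = 79.575270
iter 3: u=1.110785  f(a)=+2.891e-04  f'(a)=-1.032e+00  a ← 79.575270 − (+2.891e-04/-1.032e+00) = 79.575550
iter 4: u=1.110781  f(a)=+1.649e-09  f'(a)=-1.031e+00  a ← 79.575550 − (+1.649e-09/-1.031e+00) = 79.575550
iter 5: u=1.110781  f(a)=-2.842e-14  f'(a)=-1.031e+00  a ← 79.575550 − (-2.842e-14/-1.031e+00) = 79.575550
converged: |Δa| < 1e-12 after 5 iterations
sag = a·(cosh(S/(2a)) − 1) = 79.575550·(cosh(1.110781) − 1) = 54.351315
T_max/T_min = cosh(S/(2a)) = 1.683015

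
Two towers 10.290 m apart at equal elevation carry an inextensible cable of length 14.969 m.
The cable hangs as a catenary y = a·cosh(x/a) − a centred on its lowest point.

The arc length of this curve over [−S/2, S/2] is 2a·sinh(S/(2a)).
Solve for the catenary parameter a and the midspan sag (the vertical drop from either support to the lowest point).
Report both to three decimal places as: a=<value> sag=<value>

a=3.308 sag=4.875

seed: a₀ = √(S³/(24(L−S))) = √(10.290³/(24·4.679)) = 3.114877
iter 1: u=1.651751  f(a)=+6.814e-01  f'(a)=-3.908e+00  a ← 3.114877 − (+6.814e-01/-3.908e+00) = 3.289227
iter 2: u=1.564197  f(a)=+6.139e-02  f'(a)=-3.233e+00  a ← 3.289227 − (+6.139e-02/-3.233e+00) = 3.308217
iter 3: u=1.555218  f(a)=+6.074e-04  f'(a)=-3.169e+00  a ← 3.308217 − (+6.074e-04/-3.169e+00) = 3.308409
iter 4: u=1.555128  f(a)=+6.076e-08  f'(a)=-3.168e+00  a ← 3.308409 − (+6.076e-08/-3.168e+00) = 3.308409
iter 5: u=1.555128  f(a)=+3.553e-15  f'(a)=-3.168e+00  a ← 3.308409 − (+3.553e-15/-3.168e+00) = 3.308409
converged: |Δa| < 1e-12 after 5 iterations
sag = a·(cosh(S/(2a)) − 1) = 3.308409·(cosh(1.555128) − 1) = 4.874702
T_max/T_min = cosh(S/(2a)) = 2.473428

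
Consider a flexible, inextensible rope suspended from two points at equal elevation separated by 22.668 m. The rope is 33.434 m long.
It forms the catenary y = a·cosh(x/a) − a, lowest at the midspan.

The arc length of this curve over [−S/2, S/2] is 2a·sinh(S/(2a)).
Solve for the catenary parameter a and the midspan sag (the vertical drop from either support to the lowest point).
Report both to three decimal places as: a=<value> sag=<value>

a=7.148 sag=11.033

seed: a₀ = √(S³/(24(L−S))) = √(22.668³/(24·10.766)) = 6.714088
iter 1: u=1.688092  f(a)=+1.642e+00  f'(a)=-4.219e+00  a ← 6.714088 − (+1.642e+00/-4.219e+00) = 7.103349
iter 2: u=1.595585  f(a)=+1.537e-01  f'(a)=-3.463e+00  a ← 7.103349 − (+1.537e-01/-3.463e+00) = 7.147715
iter 3: u=1.585682  f(a)=+1.652e-03  f'(a)=-3.389e+00  a ← 7.147715 − (+1.652e-03/-3.389e+00) = 7.148203
iter 4: u=1.585573  f(a)=+1.954e-07  f'(a)=-3.388e+00  a ← 7.148203 − (+1.954e-07/-3.388e+00) = 7.148203
iter 5: u=1.585573  f(a)=+7.105e-15  f'(a)=-3.388e+00  a ← 7.148203 − (+7.105e-15/-3.388e+00) = 7.148203
converged: |Δa| < 1e-12 after 5 iterations
sag = a·(cosh(S/(2a)) − 1) = 7.148203·(cosh(1.585573) − 1) = 11.032966
T_max/T_min = cosh(S/(2a)) = 2.543460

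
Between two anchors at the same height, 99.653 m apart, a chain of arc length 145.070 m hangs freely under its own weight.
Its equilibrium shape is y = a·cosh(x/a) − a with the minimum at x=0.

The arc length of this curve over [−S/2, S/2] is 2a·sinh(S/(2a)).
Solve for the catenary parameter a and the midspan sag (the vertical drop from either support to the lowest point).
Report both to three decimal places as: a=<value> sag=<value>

seed: a₀ = √(S³/(24(L−S))) = √(99.653³/(24·45.417)) = 30.131498
iter 1: u=1.653635  f(a)=+6.630e+00  f'(a)=-3.924e+00  a ← 30.131498 − (+6.630e+00/-3.924e+00) = 31.821178
iter 2: u=1.565828  f(a)=+5.985e-01  f'(a)=-3.244e+00  a ← 31.821178 − (+5.985e-01/-3.244e+00) = 32.005658
iter 3: u=1.556803  f(a)=+5.948e-03  f'(a)=-3.180e+00  a ← 32.005658 − (+5.948e-03/-3.180e+00) = 32.007529
iter 4: u=1.556712  f(a)=+6.002e-07  f'(a)=-3.180e+00  a ← 32.007529 − (+6.002e-07/-3.180e+00) = 32.007529
iter 5: u=1.556712  f(a)=-2.842e-14  f'(a)=-3.180e+00  a ← 32.007529 − (-2.842e-14/-3.180e+00) = 32.007529
converged: |Δa| < 1e-12 after 5 iterations
sag = a·(cosh(S/(2a)) − 1) = 32.007529·(cosh(1.556712) − 1) = 47.275560
T_max/T_min = cosh(S/(2a)) = 2.477014

a=32.008 sag=47.276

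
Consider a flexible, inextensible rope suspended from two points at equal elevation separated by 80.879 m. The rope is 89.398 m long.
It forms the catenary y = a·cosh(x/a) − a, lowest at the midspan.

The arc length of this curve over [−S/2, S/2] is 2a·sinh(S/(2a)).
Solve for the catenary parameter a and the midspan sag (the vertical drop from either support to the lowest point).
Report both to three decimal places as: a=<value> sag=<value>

seed: a₀ = √(S³/(24(L−S))) = √(80.879³/(24·8.519)) = 50.869062
iter 1: u=0.794972  f(a)=+2.733e-01  f'(a)=-3.566e-01  a ← 50.869062 − (+2.733e-01/-3.566e-01) = 51.635430
iter 2: u=0.783173  f(a)=+6.298e-03  f'(a)=-3.403e-01  a ← 51.635430 − (+6.298e-03/-3.403e-01) = 51.653937
iter 3: u=0.782893  f(a)=+3.520e-06  f'(a)=-3.399e-01  a ← 51.653937 − (+3.520e-06/-3.399e-01) = 51.653947
iter 4: u=0.782893  f(a)=+1.123e-12  f'(a)=-3.399e-01  a ← 51.653947 − (+1.123e-12/-3.399e-01) = 51.653947
converged: |Δa| < 1e-12 after 4 iterations
sag = a·(cosh(S/(2a)) − 1) = 51.653947·(cosh(0.782893) − 1) = 16.655136
T_max/T_min = cosh(S/(2a)) = 1.322437

a=51.654 sag=16.655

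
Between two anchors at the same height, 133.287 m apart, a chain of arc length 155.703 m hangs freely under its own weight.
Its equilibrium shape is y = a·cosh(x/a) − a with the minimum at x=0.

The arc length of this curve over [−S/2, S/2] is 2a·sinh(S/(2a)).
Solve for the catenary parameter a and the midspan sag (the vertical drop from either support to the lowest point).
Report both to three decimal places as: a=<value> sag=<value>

seed: a₀ = √(S³/(24(L−S))) = √(133.287³/(24·22.416)) = 66.343291
iter 1: u=1.004525  f(a)=+1.159e+00  f'(a)=-7.465e-01  a ← 66.343291 − (+1.159e+00/-7.465e-01) = 67.895333
iter 2: u=0.981562  f(a)=+4.190e-02  f'(a)=-6.933e-01  a ← 67.895333 − (+4.190e-02/-6.933e-01) = 67.955766
iter 3: u=0.980689  f(a)=+5.937e-05  f'(a)=-6.914e-01  a ← 67.955766 − (+5.937e-05/-6.914e-01) = 67.955852
iter 4: u=0.980688  f(a)=+1.195e-10  f'(a)=-6.914e-01  a ← 67.955852 − (+1.195e-10/-6.914e-01) = 67.955852
iter 5: u=0.980688  f(a)=+0.000e+00  f'(a)=-6.914e-01  a ← 67.955852 − (+0.000e+00/-6.914e-01) = 67.955852
converged: |Δa| < 1e-12 after 5 iterations
sag = a·(cosh(S/(2a)) − 1) = 67.955852·(cosh(0.980688) − 1) = 35.382688
T_max/T_min = cosh(S/(2a)) = 1.520672

a=67.956 sag=35.383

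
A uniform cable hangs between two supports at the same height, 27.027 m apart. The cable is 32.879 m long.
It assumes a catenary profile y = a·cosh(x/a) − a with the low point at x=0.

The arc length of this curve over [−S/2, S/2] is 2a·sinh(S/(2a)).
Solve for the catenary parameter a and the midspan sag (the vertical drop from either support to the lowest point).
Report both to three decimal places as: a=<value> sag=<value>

a=12.223 sag=8.262

seed: a₀ = √(S³/(24(L−S))) = √(27.027³/(24·5.852)) = 11.856022
iter 1: u=1.139801  f(a)=+3.921e-01  f'(a)=-1.122e+00  a ← 11.856022 − (+3.921e-01/-1.122e+00) = 12.205638
iter 2: u=1.107152  f(a)=+1.801e-02  f'(a)=-1.021e+00  a ← 12.205638 − (+1.801e-02/-1.021e+00) = 12.223287
iter 3: u=1.105554  f(a)=+4.207e-05  f'(a)=-1.016e+00  a ← 12.223287 − (+4.207e-05/-1.016e+00) = 12.223328
iter 4: u=1.105550  f(a)=+2.306e-10  f'(a)=-1.016e+00  a ← 12.223328 − (+2.306e-10/-1.016e+00) = 12.223328
iter 5: u=1.105550  f(a)=+0.000e+00  f'(a)=-1.016e+00  a ← 12.223328 − (+0.000e+00/-1.016e+00) = 12.223328
converged: |Δa| < 1e-12 after 5 iterations
sag = a·(cosh(S/(2a)) − 1) = 12.223328·(cosh(1.105550) − 1) = 8.262445
T_max/T_min = cosh(S/(2a)) = 1.675957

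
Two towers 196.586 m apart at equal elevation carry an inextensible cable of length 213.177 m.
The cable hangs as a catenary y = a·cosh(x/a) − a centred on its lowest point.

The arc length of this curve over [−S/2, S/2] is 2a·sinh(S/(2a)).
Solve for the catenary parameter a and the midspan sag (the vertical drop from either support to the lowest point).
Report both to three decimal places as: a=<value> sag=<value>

seed: a₀ = √(S³/(24(L−S))) = √(196.586³/(24·16.591)) = 138.129671
iter 1: u=0.711599  f(a)=+4.252e-01  f'(a)=-2.526e-01  a ← 138.129671 − (+4.252e-01/-2.526e-01) = 139.812751
iter 2: u=0.703033  f(a)=+7.896e-03  f'(a)=-2.433e-01  a ← 139.812751 − (+7.896e-03/-2.433e-01) = 139.845203
iter 3: u=0.702870  f(a)=+2.837e-06  f'(a)=-2.431e-01  a ← 139.845203 − (+2.837e-06/-2.431e-01) = 139.845214
iter 4: u=0.702870  f(a)=+3.695e-13  f'(a)=-2.431e-01  a ← 139.845214 − (+3.695e-13/-2.431e-01) = 139.845214
converged: |Δa| < 1e-12 after 4 iterations
sag = a·(cosh(S/(2a)) − 1) = 139.845214·(cosh(0.702870) − 1) = 35.989345
T_max/T_min = cosh(S/(2a)) = 1.257351

a=139.845 sag=35.989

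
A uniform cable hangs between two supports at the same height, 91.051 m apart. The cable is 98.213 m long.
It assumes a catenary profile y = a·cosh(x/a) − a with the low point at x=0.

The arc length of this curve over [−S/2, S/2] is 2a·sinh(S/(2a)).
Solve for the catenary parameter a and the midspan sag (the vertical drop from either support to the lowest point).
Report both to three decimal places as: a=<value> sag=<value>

seed: a₀ = √(S³/(24(L−S))) = √(91.051³/(24·7.162)) = 66.268067
iter 1: u=0.686990  f(a)=+1.709e-01  f'(a)=-2.265e-01  a ← 66.268067 − (+1.709e-01/-2.265e-01) = 67.022584
iter 2: u=0.679256  f(a)=+2.963e-03  f'(a)=-2.187e-01  a ← 67.022584 − (+2.963e-03/-2.187e-01) = 67.036130
iter 3: u=0.679119  f(a)=+9.253e-07  f'(a)=-2.186e-01  a ← 67.036130 − (+9.253e-07/-2.186e-01) = 67.036135
iter 4: u=0.679119  f(a)=+5.684e-14  f'(a)=-2.186e-01  a ← 67.036135 − (+5.684e-14/-2.186e-01) = 67.036135
converged: |Δa| < 1e-12 after 4 iterations
sag = a·(cosh(S/(2a)) − 1) = 67.036135·(cosh(0.679119) − 1) = 16.061950
T_max/T_min = cosh(S/(2a)) = 1.239601

a=67.036 sag=16.062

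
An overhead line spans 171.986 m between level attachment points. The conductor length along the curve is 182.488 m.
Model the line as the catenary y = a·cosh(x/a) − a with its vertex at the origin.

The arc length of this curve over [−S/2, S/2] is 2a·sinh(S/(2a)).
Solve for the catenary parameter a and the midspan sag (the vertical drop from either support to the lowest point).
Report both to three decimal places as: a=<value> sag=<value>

a=143.352 sag=26.575

seed: a₀ = √(S³/(24(L−S))) = √(171.986³/(24·10.502)) = 142.068572
iter 1: u=0.605292  f(a)=+1.941e-01  f'(a)=-1.533e-01  a ← 142.068572 − (+1.941e-01/-1.533e-01) = 143.334271
iter 2: u=0.599947  f(a)=+2.624e-03  f'(a)=-1.492e-01  a ← 143.334271 − (+2.624e-03/-1.492e-01) = 143.351857
iter 3: u=0.599874  f(a)=+4.943e-07  f'(a)=-1.492e-01  a ← 143.351857 − (+4.943e-07/-1.492e-01) = 143.351860
iter 4: u=0.599874  f(a)=+5.684e-14  f'(a)=-1.492e-01  a ← 143.351860 − (+5.684e-14/-1.492e-01) = 143.351860
converged: |Δa| < 1e-12 after 4 iterations
sag = a·(cosh(S/(2a)) − 1) = 143.351860·(cosh(0.599874) − 1) = 26.575252
T_max/T_min = cosh(S/(2a)) = 1.185385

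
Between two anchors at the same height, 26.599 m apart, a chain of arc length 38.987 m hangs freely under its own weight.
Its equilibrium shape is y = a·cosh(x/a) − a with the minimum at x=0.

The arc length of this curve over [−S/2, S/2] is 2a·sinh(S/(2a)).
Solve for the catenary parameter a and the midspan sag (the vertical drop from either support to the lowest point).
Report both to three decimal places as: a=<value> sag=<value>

a=8.461 sag=12.789

seed: a₀ = √(S³/(24(L−S))) = √(26.599³/(24·12.388)) = 7.955945
iter 1: u=1.671643  f(a)=+1.851e+00  f'(a)=-4.076e+00  a ← 7.955945 − (+1.851e+00/-4.076e+00) = 8.409982
iter 2: u=1.581395  f(a)=+1.702e-01  f'(a)=-3.358e+00  a ← 8.409982 − (+1.702e-01/-3.358e+00) = 8.460685
iter 3: u=1.571918  f(a)=+1.763e-03  f'(a)=-3.288e+00  a ← 8.460685 − (+1.763e-03/-3.288e+00) = 8.461222
iter 4: u=1.571818  f(a)=+1.934e-07  f'(a)=-3.288e+00  a ← 8.461222 − (+1.934e-07/-3.288e+00) = 8.461222
iter 5: u=1.571818  f(a)=+7.105e-15  f'(a)=-3.288e+00  a ← 8.461222 − (+7.105e-15/-3.288e+00) = 8.461222
converged: |Δa| < 1e-12 after 5 iterations
sag = a·(cosh(S/(2a)) − 1) = 8.461222·(cosh(1.571818) − 1) = 12.789398
T_max/T_min = cosh(S/(2a)) = 2.511531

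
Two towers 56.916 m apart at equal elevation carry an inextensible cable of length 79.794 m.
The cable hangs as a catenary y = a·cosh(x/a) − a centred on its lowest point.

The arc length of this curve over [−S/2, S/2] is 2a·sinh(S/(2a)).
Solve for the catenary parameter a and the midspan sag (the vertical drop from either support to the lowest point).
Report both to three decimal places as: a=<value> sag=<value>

seed: a₀ = √(S³/(24(L−S))) = √(56.916³/(24·22.878)) = 18.324701
iter 1: u=1.552986  f(a)=+2.923e+00  f'(a)=-3.153e+00  a ← 18.324701 − (+2.923e+00/-3.153e+00) = 19.251525
iter 2: u=1.478221  f(a)=+2.364e-01  f'(a)=-2.662e+00  a ← 19.251525 − (+2.364e-01/-2.662e+00) = 19.340313
iter 3: u=1.471434  f(a)=+1.847e-03  f'(a)=-2.621e+00  a ← 19.340313 − (+1.847e-03/-2.621e+00) = 19.341017
iter 4: u=1.471381  f(a)=+1.147e-07  f'(a)=-2.620e+00  a ← 19.341017 − (+1.147e-07/-2.620e+00) = 19.341017
iter 5: u=1.471381  f(a)=+0.000e+00  f'(a)=-2.620e+00  a ← 19.341017 − (+0.000e+00/-2.620e+00) = 19.341017
converged: |Δa| < 1e-12 after 5 iterations
sag = a·(cosh(S/(2a)) − 1) = 19.341017·(cosh(1.471381) − 1) = 24.996840
T_max/T_min = cosh(S/(2a)) = 2.292426

a=19.341 sag=24.997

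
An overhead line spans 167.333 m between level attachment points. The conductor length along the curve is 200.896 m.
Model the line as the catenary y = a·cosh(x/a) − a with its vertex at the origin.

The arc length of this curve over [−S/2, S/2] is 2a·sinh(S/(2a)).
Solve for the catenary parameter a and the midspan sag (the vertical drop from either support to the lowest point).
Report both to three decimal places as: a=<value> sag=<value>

a=78.463 sag=48.998

seed: a₀ = √(S³/(24(L−S))) = √(167.333³/(24·33.563)) = 76.266952
iter 1: u=1.097022  f(a)=+2.078e+00  f'(a)=-9.907e-01  a ← 76.266952 − (+2.078e+00/-9.907e-01) = 78.364842
iter 2: u=1.067654  f(a)=+8.884e-02  f'(a)=-9.077e-01  a ← 78.364842 − (+8.884e-02/-9.077e-01) = 78.462725
iter 3: u=1.066322  f(a)=+1.784e-04  f'(a)=-9.040e-01  a ← 78.462725 − (+1.784e-04/-9.040e-01) = 78.462922
iter 4: u=1.066319  f(a)=+7.224e-10  f'(a)=-9.040e-01  a ← 78.462922 − (+7.224e-10/-9.040e-01) = 78.462922
iter 5: u=1.066319  f(a)=-2.842e-14  f'(a)=-9.040e-01  a ← 78.462922 − (-2.842e-14/-9.040e-01) = 78.462922
converged: |Δa| < 1e-12 after 5 iterations
sag = a·(cosh(S/(2a)) − 1) = 78.462922·(cosh(1.066319) − 1) = 48.997781
T_max/T_min = cosh(S/(2a)) = 1.624471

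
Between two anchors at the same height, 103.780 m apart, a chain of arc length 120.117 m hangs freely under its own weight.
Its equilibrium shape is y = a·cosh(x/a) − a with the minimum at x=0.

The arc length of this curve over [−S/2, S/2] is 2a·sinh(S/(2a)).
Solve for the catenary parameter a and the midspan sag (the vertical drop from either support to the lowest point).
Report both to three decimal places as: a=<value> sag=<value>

seed: a₀ = √(S³/(24(L−S))) = √(103.780³/(24·16.337)) = 53.392312
iter 1: u=0.971863  f(a)=+7.891e-01  f'(a)=-6.717e-01  a ← 53.392312 − (+7.891e-01/-6.717e-01) = 54.567025
iter 2: u=0.950941  f(a)=+2.679e-02  f'(a)=-6.268e-01  a ← 54.567025 − (+2.679e-02/-6.268e-01) = 54.609771
iter 3: u=0.950196  f(a)=+3.330e-05  f'(a)=-6.253e-01  a ← 54.609771 − (+3.330e-05/-6.253e-01) = 54.609824
iter 4: u=0.950195  f(a)=+5.154e-11  f'(a)=-6.253e-01  a ← 54.609824 − (+5.154e-11/-6.253e-01) = 54.609824
iter 5: u=0.950195  f(a)=+1.421e-14  f'(a)=-6.253e-01  a ← 54.609824 − (+1.421e-14/-6.253e-01) = 54.609824
converged: |Δa| < 1e-12 after 5 iterations
sag = a·(cosh(S/(2a)) − 1) = 54.609824·(cosh(0.950195) − 1) = 26.564410
T_max/T_min = cosh(S/(2a)) = 1.486440

a=54.610 sag=26.564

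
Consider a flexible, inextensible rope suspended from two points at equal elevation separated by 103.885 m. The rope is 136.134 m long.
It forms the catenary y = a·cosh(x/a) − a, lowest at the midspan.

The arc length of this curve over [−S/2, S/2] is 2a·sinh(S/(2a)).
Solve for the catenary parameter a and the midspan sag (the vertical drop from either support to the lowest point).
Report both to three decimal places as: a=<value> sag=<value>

a=39.719 sag=39.089

seed: a₀ = √(S³/(24(L−S))) = √(103.885³/(24·32.249)) = 38.059714
iter 1: u=1.364763  f(a)=+3.140e+00  f'(a)=-2.032e+00  a ← 38.059714 − (+3.140e+00/-2.032e+00) = 39.604969
iter 2: u=1.311515  f(a)=+2.014e-01  f'(a)=-1.779e+00  a ← 39.604969 − (+2.014e-01/-1.779e+00) = 39.718154
iter 3: u=1.307777  f(a)=+9.535e-04  f'(a)=-1.762e+00  a ← 39.718154 − (+9.535e-04/-1.762e+00) = 39.718695
iter 4: u=1.307759  f(a)=+2.161e-08  f'(a)=-1.762e+00  a ← 39.718695 − (+2.161e-08/-1.762e+00) = 39.718695
iter 5: u=1.307759  f(a)=+2.842e-14  f'(a)=-1.762e+00  a ← 39.718695 − (+2.842e-14/-1.762e+00) = 39.718695
converged: |Δa| < 1e-12 after 5 iterations
sag = a·(cosh(S/(2a)) − 1) = 39.718695·(cosh(1.307759) − 1) = 39.089244
T_max/T_min = cosh(S/(2a)) = 1.984152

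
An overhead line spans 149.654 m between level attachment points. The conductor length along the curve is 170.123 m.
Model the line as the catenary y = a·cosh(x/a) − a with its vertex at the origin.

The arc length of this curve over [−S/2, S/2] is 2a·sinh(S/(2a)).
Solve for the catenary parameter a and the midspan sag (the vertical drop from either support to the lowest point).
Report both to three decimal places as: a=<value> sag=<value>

a=84.243 sag=35.475

seed: a₀ = √(S³/(24(L−S))) = √(149.654³/(24·20.469)) = 82.599717
iter 1: u=0.905899  f(a)=+8.565e-01  f'(a)=-5.375e-01  a ← 82.599717 − (+8.565e-01/-5.375e-01) = 84.193192
iter 2: u=0.888754  f(a)=+2.541e-02  f'(a)=-5.060e-01  a ← 84.193192 − (+2.541e-02/-5.060e-01) = 84.243412
iter 3: u=0.888224  f(a)=+2.389e-05  f'(a)=-5.051e-01  a ← 84.243412 − (+2.389e-05/-5.051e-01) = 84.243459
iter 4: u=0.888223  f(a)=+2.115e-11  f'(a)=-5.051e-01  a ← 84.243459 − (+2.115e-11/-5.051e-01) = 84.243459
converged: |Δa| < 1e-12 after 4 iterations
sag = a·(cosh(S/(2a)) − 1) = 84.243459·(cosh(0.888223) − 1) = 35.474623
T_max/T_min = cosh(S/(2a)) = 1.421096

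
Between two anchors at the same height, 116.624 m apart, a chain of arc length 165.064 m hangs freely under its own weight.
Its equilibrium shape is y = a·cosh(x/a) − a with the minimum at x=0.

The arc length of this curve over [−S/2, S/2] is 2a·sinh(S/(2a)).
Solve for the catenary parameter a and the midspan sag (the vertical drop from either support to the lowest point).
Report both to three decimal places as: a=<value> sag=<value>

a=39.050 sag=52.254

seed: a₀ = √(S³/(24(L−S))) = √(116.624³/(24·48.440)) = 36.938071
iter 1: u=1.578642  f(a)=+6.407e+00  f'(a)=-3.337e+00  a ← 36.938071 − (+6.407e+00/-3.337e+00) = 38.857786
iter 2: u=1.500652  f(a)=+5.333e-01  f'(a)=-2.803e+00  a ← 38.857786 − (+5.333e-01/-2.803e+00) = 39.048071
iter 3: u=1.493339  f(a)=+4.438e-03  f'(a)=-2.756e+00  a ← 39.048071 − (+4.438e-03/-2.756e+00) = 39.049681
iter 4: u=1.493277  f(a)=+3.128e-07  f'(a)=-2.756e+00  a ← 39.049681 − (+3.128e-07/-2.756e+00) = 39.049681
iter 5: u=1.493277  f(a)=-2.842e-14  f'(a)=-2.756e+00  a ← 39.049681 − (-2.842e-14/-2.756e+00) = 39.049681
converged: |Δa| < 1e-12 after 5 iterations
sag = a·(cosh(S/(2a)) − 1) = 39.049681·(cosh(1.493277) − 1) = 52.254254
T_max/T_min = cosh(S/(2a)) = 2.338148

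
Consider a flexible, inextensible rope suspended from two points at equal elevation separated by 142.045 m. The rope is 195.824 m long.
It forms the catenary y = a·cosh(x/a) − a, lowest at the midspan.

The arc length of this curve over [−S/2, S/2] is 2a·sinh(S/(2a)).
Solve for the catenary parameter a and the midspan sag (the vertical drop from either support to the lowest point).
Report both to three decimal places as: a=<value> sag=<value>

a=49.595 sag=60.161

seed: a₀ = √(S³/(24(L−S))) = √(142.045³/(24·53.779)) = 47.122350
iter 1: u=1.507193  f(a)=+6.449e+00  f'(a)=-2.845e+00  a ← 47.122350 − (+6.449e+00/-2.845e+00) = 49.389316
iter 2: u=1.438013  f(a)=+4.946e-01  f'(a)=-2.424e+00  a ← 49.389316 − (+4.946e-01/-2.424e+00) = 49.593376
iter 3: u=1.432096  f(a)=+3.443e-03  f'(a)=-2.390e+00  a ← 49.593376 − (+3.443e-03/-2.390e+00) = 49.594817
iter 4: u=1.432055  f(a)=+1.694e-07  f'(a)=-2.390e+00  a ← 49.594817 − (+1.694e-07/-2.390e+00) = 49.594817
iter 5: u=1.432055  f(a)=+0.000e+00  f'(a)=-2.390e+00  a ← 49.594817 − (+0.000e+00/-2.390e+00) = 49.594817
converged: |Δa| < 1e-12 after 5 iterations
sag = a·(cosh(S/(2a)) − 1) = 49.594817·(cosh(1.432055) − 1) = 60.161302
T_max/T_min = cosh(S/(2a)) = 2.213056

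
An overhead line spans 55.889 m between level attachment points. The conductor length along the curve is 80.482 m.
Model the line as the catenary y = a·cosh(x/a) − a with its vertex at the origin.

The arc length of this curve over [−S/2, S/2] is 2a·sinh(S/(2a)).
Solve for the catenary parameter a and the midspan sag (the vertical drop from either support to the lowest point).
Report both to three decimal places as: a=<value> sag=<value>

a=18.235 sag=25.945

seed: a₀ = √(S³/(24(L−S))) = √(55.889³/(24·24.593)) = 17.198007
iter 1: u=1.624868  f(a)=+3.458e+00  f'(a)=-3.690e+00  a ← 17.198007 − (+3.458e+00/-3.690e+00) = 18.135242
iter 2: u=1.540895  f(a)=+3.028e-01  f'(a)=-3.070e+00  a ← 18.135242 − (+3.028e-01/-3.070e+00) = 18.233897
iter 3: u=1.532558  f(a)=+2.814e-03  f'(a)=-3.013e+00  a ← 18.233897 − (+2.814e-03/-3.013e+00) = 18.234831
iter 4: u=1.532479  f(a)=+2.480e-07  f'(a)=-3.012e+00  a ← 18.234831 − (+2.480e-07/-3.012e+00) = 18.234831
iter 5: u=1.532479  f(a)=+1.421e-14  f'(a)=-3.012e+00  a ← 18.234831 − (+1.421e-14/-3.012e+00) = 18.234831
converged: |Δa| < 1e-12 after 5 iterations
sag = a·(cosh(S/(2a)) − 1) = 18.234831·(cosh(1.532479) − 1) = 25.944883
T_max/T_min = cosh(S/(2a)) = 2.422820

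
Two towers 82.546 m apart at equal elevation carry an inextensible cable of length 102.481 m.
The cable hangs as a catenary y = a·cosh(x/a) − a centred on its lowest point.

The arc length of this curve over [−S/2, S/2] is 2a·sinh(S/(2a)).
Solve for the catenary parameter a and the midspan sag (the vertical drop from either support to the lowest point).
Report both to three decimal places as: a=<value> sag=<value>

a=35.466 sag=26.851

seed: a₀ = √(S³/(24(L−S))) = √(82.546³/(24·19.935)) = 34.287065
iter 1: u=1.203748  f(a)=+1.495e+00  f'(a)=-1.340e+00  a ← 34.287065 − (+1.495e+00/-1.340e+00) = 35.402611
iter 2: u=1.165818  f(a)=+7.607e-02  f'(a)=-1.207e+00  a ← 35.402611 − (+7.607e-02/-1.207e+00) = 35.465631
iter 3: u=1.163746  f(a)=+2.203e-04  f'(a)=-1.200e+00  a ← 35.465631 − (+2.203e-04/-1.200e+00) = 35.465815
iter 4: u=1.163740  f(a)=+1.859e-09  f'(a)=-1.200e+00  a ← 35.465815 − (+1.859e-09/-1.200e+00) = 35.465815
iter 5: u=1.163740  f(a)=-2.842e-14  f'(a)=-1.200e+00  a ← 35.465815 − (-2.842e-14/-1.200e+00) = 35.465815
converged: |Δa| < 1e-12 after 5 iterations
sag = a·(cosh(S/(2a)) − 1) = 35.465815·(cosh(1.163740) − 1) = 26.851220
T_max/T_min = cosh(S/(2a)) = 1.757101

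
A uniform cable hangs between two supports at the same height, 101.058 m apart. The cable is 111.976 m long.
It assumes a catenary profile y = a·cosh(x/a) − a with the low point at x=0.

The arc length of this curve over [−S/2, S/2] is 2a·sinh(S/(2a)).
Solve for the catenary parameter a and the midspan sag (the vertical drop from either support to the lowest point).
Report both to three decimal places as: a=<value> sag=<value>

seed: a₀ = √(S³/(24(L−S))) = √(101.058³/(24·10.918)) = 62.759414
iter 1: u=0.805122  f(a)=+3.594e-01  f'(a)=-3.710e-01  a ← 62.759414 − (+3.594e-01/-3.710e-01) = 63.728044
iter 2: u=0.792885  f(a)=+8.489e-03  f'(a)=-3.537e-01  a ← 63.728044 − (+8.489e-03/-3.537e-01) = 63.752047
iter 3: u=0.792586  f(a)=+4.991e-06  f'(a)=-3.533e-01  a ← 63.752047 − (+4.991e-06/-3.533e-01) = 63.752061
iter 4: u=0.792586  f(a)=+1.720e-12  f'(a)=-3.533e-01  a ← 63.752061 − (+1.720e-12/-3.533e-01) = 63.752061
converged: |Δa| < 1e-12 after 4 iterations
sag = a·(cosh(S/(2a)) − 1) = 63.752061·(cosh(0.792586) − 1) = 21.094751
T_max/T_min = cosh(S/(2a)) = 1.330887

a=63.752 sag=21.095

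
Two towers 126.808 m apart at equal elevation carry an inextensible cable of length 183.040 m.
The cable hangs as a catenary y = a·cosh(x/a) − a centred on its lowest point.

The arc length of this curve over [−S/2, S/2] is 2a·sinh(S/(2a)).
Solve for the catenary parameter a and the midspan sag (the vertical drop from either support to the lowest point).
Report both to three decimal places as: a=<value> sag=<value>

seed: a₀ = √(S³/(24(L−S))) = √(126.808³/(24·56.232)) = 38.870721
iter 1: u=1.631151  f(a)=+7.973e+00  f'(a)=-3.740e+00  a ← 38.870721 − (+7.973e+00/-3.740e+00) = 41.002441
iter 2: u=1.546347  f(a)=+7.028e-01  f'(a)=-3.107e+00  a ← 41.002441 − (+7.028e-01/-3.107e+00) = 41.228639
iter 3: u=1.537863  f(a)=+6.629e-03  f'(a)=-3.049e+00  a ← 41.228639 − (+6.629e-03/-3.049e+00) = 41.230813
iter 4: u=1.537782  f(a)=+6.019e-07  f'(a)=-3.048e+00  a ← 41.230813 − (+6.019e-07/-3.048e+00) = 41.230813
iter 5: u=1.537782  f(a)=+0.000e+00  f'(a)=-3.048e+00  a ← 41.230813 − (+0.000e+00/-3.048e+00) = 41.230813
converged: |Δa| < 1e-12 after 5 iterations
sag = a·(cosh(S/(2a)) − 1) = 41.230813·(cosh(1.537782) − 1) = 59.147921
T_max/T_min = cosh(S/(2a)) = 2.434556

a=41.231 sag=59.148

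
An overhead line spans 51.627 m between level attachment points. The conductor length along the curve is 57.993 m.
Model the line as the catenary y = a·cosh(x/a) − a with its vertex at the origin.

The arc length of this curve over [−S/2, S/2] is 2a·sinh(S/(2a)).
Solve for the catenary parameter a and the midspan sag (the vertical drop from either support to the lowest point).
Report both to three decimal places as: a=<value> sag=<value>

a=30.551 sag=11.570

seed: a₀ = √(S³/(24(L−S))) = √(51.627³/(24·6.366)) = 30.010719
iter 1: u=0.860143  f(a)=+2.397e-01  f'(a)=-4.565e-01  a ← 30.010719 − (+2.397e-01/-4.565e-01) = 30.535792
iter 2: u=0.845352  f(a)=+6.435e-03  f'(a)=-4.323e-01  a ← 30.535792 − (+6.435e-03/-4.323e-01) = 30.550679
iter 3: u=0.844940  f(a)=+4.922e-06  f'(a)=-4.316e-01  a ← 30.550679 − (+4.922e-06/-4.316e-01) = 30.550691
iter 4: u=0.844940  f(a)=+2.885e-12  f'(a)=-4.316e-01  a ← 30.550691 − (+2.885e-12/-4.316e-01) = 30.550691
converged: |Δa| < 1e-12 after 4 iterations
sag = a·(cosh(S/(2a)) − 1) = 30.550691·(cosh(0.844940) − 1) = 11.569871
T_max/T_min = cosh(S/(2a)) = 1.378711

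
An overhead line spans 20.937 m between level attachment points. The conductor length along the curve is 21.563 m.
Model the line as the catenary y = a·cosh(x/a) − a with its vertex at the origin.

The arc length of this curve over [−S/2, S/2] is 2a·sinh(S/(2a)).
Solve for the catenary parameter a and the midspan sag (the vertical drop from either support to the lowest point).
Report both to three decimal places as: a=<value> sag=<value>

a=24.826 sag=2.240

seed: a₀ = √(S³/(24(L−S))) = √(20.937³/(24·0.626)) = 24.716040
iter 1: u=0.423551  f(a)=+5.639e-03  f'(a)=-5.157e-02  a ← 24.716040 − (+5.639e-03/-5.157e-02) = 24.825389
iter 2: u=0.421685  f(a)=+3.764e-05  f'(a)=-5.088e-02  a ← 24.825389 − (+3.764e-05/-5.088e-02) = 24.826129
iter 3: u=0.421673  f(a)=+1.702e-09  f'(a)=-5.088e-02  a ← 24.826129 − (+1.702e-09/-5.088e-02) = 24.826129
iter 4: u=0.421673  f(a)=-3.553e-15  f'(a)=-5.088e-02  a ← 24.826129 − (-3.553e-15/-5.088e-02) = 24.826129
converged: |Δa| < 1e-12 after 4 iterations
sag = a·(cosh(S/(2a)) − 1) = 24.826129·(cosh(0.421673) − 1) = 2.240039
T_max/T_min = cosh(S/(2a)) = 1.090229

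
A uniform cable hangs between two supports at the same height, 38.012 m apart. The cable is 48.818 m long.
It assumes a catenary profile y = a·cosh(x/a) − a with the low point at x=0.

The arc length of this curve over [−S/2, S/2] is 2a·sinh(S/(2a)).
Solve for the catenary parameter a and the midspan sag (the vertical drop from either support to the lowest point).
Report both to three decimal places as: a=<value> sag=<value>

seed: a₀ = √(S³/(24(L−S))) = √(38.012³/(24·10.806)) = 14.552680
iter 1: u=1.306014  f(a)=+9.599e-01  f'(a)=-1.754e+00  a ← 14.552680 − (+9.599e-01/-1.754e+00) = 15.099844
iter 2: u=1.258689  f(a)=+5.679e-02  f'(a)=-1.552e+00  a ← 15.099844 − (+5.679e-02/-1.552e+00) = 15.136429
iter 3: u=1.255646  f(a)=+2.265e-04  f'(a)=-1.540e+00  a ← 15.136429 − (+2.265e-04/-1.540e+00) = 15.136576
iter 4: u=1.255634  f(a)=+3.633e-09  f'(a)=-1.540e+00  a ← 15.136576 − (+3.633e-09/-1.540e+00) = 15.136576
iter 5: u=1.255634  f(a)=+0.000e+00  f'(a)=-1.540e+00  a ← 15.136576 − (+0.000e+00/-1.540e+00) = 15.136576
converged: |Δa| < 1e-12 after 5 iterations
sag = a·(cosh(S/(2a)) − 1) = 15.136576·(cosh(1.255634) − 1) = 13.584761
T_max/T_min = cosh(S/(2a)) = 1.897479

a=15.137 sag=13.585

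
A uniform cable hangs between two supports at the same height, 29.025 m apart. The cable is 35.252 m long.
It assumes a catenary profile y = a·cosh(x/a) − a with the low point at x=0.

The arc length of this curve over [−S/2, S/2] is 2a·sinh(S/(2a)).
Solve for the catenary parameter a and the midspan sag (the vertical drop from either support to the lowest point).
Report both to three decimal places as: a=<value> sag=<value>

a=13.184 sag=8.827

seed: a₀ = √(S³/(24(L−S))) = √(29.025³/(24·6.227)) = 12.791259
iter 1: u=1.134564  f(a)=+4.133e-01  f'(a)=-1.105e+00  a ← 12.791259 − (+4.133e-01/-1.105e+00) = 13.165319
iter 2: u=1.102328  f(a)=+1.882e-02  f'(a)=-1.006e+00  a ← 13.165319 − (+1.882e-02/-1.006e+00) = 13.184024
iter 3: u=1.100764  f(a)=+4.316e-05  f'(a)=-1.002e+00  a ← 13.184024 − (+4.316e-05/-1.002e+00) = 13.184067
iter 4: u=1.100761  f(a)=+2.281e-10  f'(a)=-1.002e+00  a ← 13.184067 − (+2.281e-10/-1.002e+00) = 13.184067
iter 5: u=1.100761  f(a)=-7.105e-15  f'(a)=-1.002e+00  a ← 13.184067 − (-7.105e-15/-1.002e+00) = 13.184067
converged: |Δa| < 1e-12 after 5 iterations
sag = a·(cosh(S/(2a)) − 1) = 13.184067·(cosh(1.100761) − 1) = 8.827192
T_max/T_min = cosh(S/(2a)) = 1.669535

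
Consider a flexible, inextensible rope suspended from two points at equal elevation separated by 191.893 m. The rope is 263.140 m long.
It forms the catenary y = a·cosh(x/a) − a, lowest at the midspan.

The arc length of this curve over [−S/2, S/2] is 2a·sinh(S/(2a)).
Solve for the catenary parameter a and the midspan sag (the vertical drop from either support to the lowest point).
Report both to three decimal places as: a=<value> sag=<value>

seed: a₀ = √(S³/(24(L−S))) = √(191.893³/(24·71.247)) = 64.283540
iter 1: u=1.492552  f(a)=+8.370e+00  f'(a)=-2.751e+00  a ← 64.283540 − (+8.370e+00/-2.751e+00) = 67.325660
iter 2: u=1.425110  f(a)=+6.308e-01  f'(a)=-2.351e+00  a ← 67.325660 − (+6.308e-01/-2.351e+00) = 67.593993
iter 3: u=1.419453  f(a)=+4.229e-03  f'(a)=-2.320e+00  a ← 67.593993 − (+4.229e-03/-2.320e+00) = 67.595816
iter 4: u=1.419415  f(a)=+1.929e-07  f'(a)=-2.319e+00  a ← 67.595816 − (+1.929e-07/-2.319e+00) = 67.595816
iter 5: u=1.419415  f(a)=-5.684e-14  f'(a)=-2.319e+00  a ← 67.595816 − (-5.684e-14/-2.319e+00) = 67.595816
converged: |Δa| < 1e-12 after 5 iterations
sag = a·(cosh(S/(2a)) − 1) = 67.595816·(cosh(1.419415) − 1) = 80.322605
T_max/T_min = cosh(S/(2a)) = 2.188278

a=67.596 sag=80.323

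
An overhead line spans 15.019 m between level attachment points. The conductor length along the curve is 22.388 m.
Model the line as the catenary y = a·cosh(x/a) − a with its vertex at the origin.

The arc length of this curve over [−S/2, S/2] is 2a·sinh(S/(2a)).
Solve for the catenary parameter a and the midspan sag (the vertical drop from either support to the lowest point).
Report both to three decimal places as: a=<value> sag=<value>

seed: a₀ = √(S³/(24(L−S))) = √(15.019³/(24·7.369)) = 4.376749
iter 1: u=1.715771  f(a)=+1.164e+00  f'(a)=-4.469e+00  a ← 4.376749 − (+1.164e+00/-4.469e+00) = 4.637200
iter 2: u=1.619404  f(a)=+1.120e-01  f'(a)=-3.647e+00  a ← 4.637200 − (+1.120e-01/-3.647e+00) = 4.667908
iter 3: u=1.608751  f(a)=+1.280e-03  f'(a)=-3.564e+00  a ← 4.667908 − (+1.280e-03/-3.564e+00) = 4.668268
iter 4: u=1.608627  f(a)=+1.716e-07  f'(a)=-3.563e+00  a ← 4.668268 − (+1.716e-07/-3.563e+00) = 4.668268
iter 5: u=1.608627  f(a)=+3.553e-15  f'(a)=-3.563e+00  a ← 4.668268 − (+3.553e-15/-3.563e+00) = 4.668268
converged: |Δa| < 1e-12 after 5 iterations
sag = a·(cosh(S/(2a)) − 1) = 4.668268·(cosh(1.608627) − 1) = 7.460144
T_max/T_min = cosh(S/(2a)) = 2.598054

a=4.668 sag=7.460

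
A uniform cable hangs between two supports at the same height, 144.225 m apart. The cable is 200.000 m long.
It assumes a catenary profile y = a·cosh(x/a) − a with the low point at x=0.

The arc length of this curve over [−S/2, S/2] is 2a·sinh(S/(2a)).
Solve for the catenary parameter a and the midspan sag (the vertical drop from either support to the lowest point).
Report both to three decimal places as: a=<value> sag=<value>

a=49.874 sag=61.873

seed: a₀ = √(S³/(24(L−S))) = √(144.225³/(24·55.775)) = 47.340780
iter 1: u=1.523264  f(a)=+6.840e+00  f'(a)=-2.950e+00  a ← 47.340780 − (+6.840e+00/-2.950e+00) = 49.659161
iter 2: u=1.452149  f(a)=+5.346e-01  f'(a)=-2.506e+00  a ← 49.659161 − (+5.346e-01/-2.506e+00) = 49.872503
iter 3: u=1.445937  f(a)=+3.877e-03  f'(a)=-2.469e+00  a ← 49.872503 − (+3.877e-03/-2.469e+00) = 49.874073
iter 4: u=1.445892  f(a)=+2.072e-07  f'(a)=-2.469e+00  a ← 49.874073 − (+2.072e-07/-2.469e+00) = 49.874073
iter 5: u=1.445892  f(a)=-5.684e-14  f'(a)=-2.469e+00  a ← 49.874073 − (-5.684e-14/-2.469e+00) = 49.874073
converged: |Δa| < 1e-12 after 5 iterations
sag = a·(cosh(S/(2a)) − 1) = 49.874073·(cosh(1.445892) − 1) = 61.873066
T_max/T_min = cosh(S/(2a)) = 2.240586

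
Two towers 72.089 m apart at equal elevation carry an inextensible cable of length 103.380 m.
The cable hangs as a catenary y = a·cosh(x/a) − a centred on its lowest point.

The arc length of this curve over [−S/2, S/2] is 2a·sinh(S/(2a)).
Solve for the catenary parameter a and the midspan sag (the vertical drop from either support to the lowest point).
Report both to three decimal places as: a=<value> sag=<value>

a=23.665 sag=33.185

seed: a₀ = √(S³/(24(L−S))) = √(72.089³/(24·31.291)) = 22.335113
iter 1: u=1.613804  f(a)=+4.337e+00  f'(a)=-3.603e+00  a ← 22.335113 − (+4.337e+00/-3.603e+00) = 23.538766
iter 2: u=1.531282  f(a)=+3.752e-01  f'(a)=-3.004e+00  a ← 23.538766 − (+3.752e-01/-3.004e+00) = 23.663674
iter 3: u=1.523200  f(a)=+3.397e-03  f'(a)=-2.950e+00  a ← 23.663674 − (+3.397e-03/-2.950e+00) = 23.664825
iter 4: u=1.523126  f(a)=+2.840e-07  f'(a)=-2.949e+00  a ← 23.664825 − (+2.840e-07/-2.949e+00) = 23.664825
iter 5: u=1.523126  f(a)=+1.421e-14  f'(a)=-2.949e+00  a ← 23.664825 − (+1.421e-14/-2.949e+00) = 23.664825
converged: |Δa| < 1e-12 after 5 iterations
sag = a·(cosh(S/(2a)) − 1) = 23.664825·(cosh(1.523126) − 1) = 33.184801
T_max/T_min = cosh(S/(2a)) = 2.402284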